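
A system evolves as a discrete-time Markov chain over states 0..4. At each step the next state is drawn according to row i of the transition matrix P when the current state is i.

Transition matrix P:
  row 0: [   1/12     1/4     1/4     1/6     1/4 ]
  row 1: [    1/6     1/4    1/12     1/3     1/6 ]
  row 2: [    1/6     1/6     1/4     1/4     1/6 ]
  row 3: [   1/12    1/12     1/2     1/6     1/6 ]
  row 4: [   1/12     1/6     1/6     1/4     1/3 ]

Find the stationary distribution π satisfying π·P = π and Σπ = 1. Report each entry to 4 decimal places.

Balance equations π_j = Σ_i π_i·P[i][j]:
  π_0 = 1/12·π_0 + 1/6·π_1 + 1/6·π_2 + 1/12·π_3 + 1/12·π_4
  π_1 = 1/4·π_0 + 1/4·π_1 + 1/6·π_2 + 1/12·π_3 + 1/6·π_4
  π_2 = 1/4·π_0 + 1/12·π_1 + 1/4·π_2 + 1/2·π_3 + 1/6·π_4
  π_3 = 1/6·π_0 + 1/3·π_1 + 1/4·π_2 + 1/6·π_3 + 1/4·π_4
  normalize: π_0 + π_1 + π_2 + π_3 + π_4 = 1
Solving the linear system gives exactly π = [1121/9382, 3215/18764, 4925/18764, 4405/18764, 3977/18764].

π = [0.1195, 0.1713, 0.2625, 0.2348, 0.2119]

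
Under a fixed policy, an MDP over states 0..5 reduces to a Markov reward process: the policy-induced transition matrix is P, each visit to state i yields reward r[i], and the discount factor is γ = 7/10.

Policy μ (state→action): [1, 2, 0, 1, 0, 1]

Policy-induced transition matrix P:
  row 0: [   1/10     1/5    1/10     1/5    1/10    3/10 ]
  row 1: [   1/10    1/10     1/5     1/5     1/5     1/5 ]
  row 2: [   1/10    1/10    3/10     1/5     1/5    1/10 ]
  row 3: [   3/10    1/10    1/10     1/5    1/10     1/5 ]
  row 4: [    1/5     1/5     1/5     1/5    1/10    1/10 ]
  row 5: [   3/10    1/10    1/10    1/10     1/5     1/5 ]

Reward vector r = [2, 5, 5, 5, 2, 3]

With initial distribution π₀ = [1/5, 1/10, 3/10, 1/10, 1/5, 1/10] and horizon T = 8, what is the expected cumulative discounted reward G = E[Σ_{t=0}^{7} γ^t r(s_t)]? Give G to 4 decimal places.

t=0: π = [0.2000, 0.1000, 0.3000, 0.1000, 0.2000, 0.1000], E[r] = 3.6000, γ^t·E[r] = 3.600000, running G = 3.600000
t=1: π = [0.1600, 0.1400, 0.1900, 0.1900, 0.1500, 0.1700], E[r] = 3.7300, γ^t·E[r] = 2.611000, running G = 6.211000
t=2: π = [0.1870, 0.1310, 0.1670, 0.1830, 0.1500, 0.1820], E[r] = 3.6250, γ^t·E[r] = 1.776250, running G = 7.987250
t=3: π = [0.1880, 0.1337, 0.1615, 0.1818, 0.1480, 0.1870], E[r] = 3.6180, γ^t·E[r] = 1.240974, running G = 9.228224
t=4: π = [0.1886, 0.1336, 0.1605, 0.1813, 0.1482, 0.1879], E[r] = 3.6140, γ^t·E[r] = 0.867712, running G = 10.095936
t=5: π = [0.1887, 0.1337, 0.1603, 0.1812, 0.1482, 0.1880], E[r] = 3.6135, γ^t·E[r] = 0.607320, running G = 10.703256
t=6: π = [0.1887, 0.1337, 0.1602, 0.1812, 0.1482, 0.1880], E[r] = 3.6134, γ^t·E[r] = 0.425113, running G = 11.128369
t=7: π = [0.1887, 0.1337, 0.1602, 0.1812, 0.1482, 0.1880], E[r] = 3.6134, γ^t·E[r] = 0.297578, running G = 11.425946

G = 11.4259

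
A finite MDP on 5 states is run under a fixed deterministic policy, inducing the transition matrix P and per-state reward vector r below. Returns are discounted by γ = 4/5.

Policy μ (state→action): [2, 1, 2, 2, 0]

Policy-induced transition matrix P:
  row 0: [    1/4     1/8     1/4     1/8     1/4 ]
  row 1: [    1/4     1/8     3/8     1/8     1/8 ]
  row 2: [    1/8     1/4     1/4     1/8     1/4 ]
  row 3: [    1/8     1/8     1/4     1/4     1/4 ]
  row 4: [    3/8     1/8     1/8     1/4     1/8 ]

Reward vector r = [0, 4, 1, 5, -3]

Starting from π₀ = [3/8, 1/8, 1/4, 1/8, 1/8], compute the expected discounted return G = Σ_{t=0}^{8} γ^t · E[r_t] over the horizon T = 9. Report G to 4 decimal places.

G = 4.6135

t=0: π = [0.3750, 0.1250, 0.2500, 0.1250, 0.1250], E[r] = 1.0000, γ^t·E[r] = 1.000000, running G = 1.000000
t=1: π = [0.2188, 0.1563, 0.2500, 0.1563, 0.2188], E[r] = 1.0000, γ^t·E[r] = 0.800000, running G = 1.800000
t=2: π = [0.2266, 0.1563, 0.2422, 0.1719, 0.2031], E[r] = 1.1172, γ^t·E[r] = 0.715000, running G = 2.515000
t=3: π = [0.2236, 0.1553, 0.2441, 0.1719, 0.2051], E[r] = 1.1094, γ^t·E[r] = 0.568000, running G = 3.083000
t=4: π = [0.2236, 0.1555, 0.2438, 0.1721, 0.2050], E[r] = 1.1116, γ^t·E[r] = 0.455300, running G = 3.538300
t=5: π = [0.2236, 0.1555, 0.2438, 0.1721, 0.2049], E[r] = 1.1116, γ^t·E[r] = 0.364235, running G = 3.902535
t=6: π = [0.2236, 0.1555, 0.2438, 0.1721, 0.2049], E[r] = 1.1116, γ^t·E[r] = 0.291387, running G = 4.193922
t=7: π = [0.2236, 0.1555, 0.2438, 0.1721, 0.2049], E[r] = 1.1116, γ^t·E[r] = 0.233111, running G = 4.427033
t=8: π = [0.2236, 0.1555, 0.2438, 0.1721, 0.2049], E[r] = 1.1116, γ^t·E[r] = 0.186489, running G = 4.613522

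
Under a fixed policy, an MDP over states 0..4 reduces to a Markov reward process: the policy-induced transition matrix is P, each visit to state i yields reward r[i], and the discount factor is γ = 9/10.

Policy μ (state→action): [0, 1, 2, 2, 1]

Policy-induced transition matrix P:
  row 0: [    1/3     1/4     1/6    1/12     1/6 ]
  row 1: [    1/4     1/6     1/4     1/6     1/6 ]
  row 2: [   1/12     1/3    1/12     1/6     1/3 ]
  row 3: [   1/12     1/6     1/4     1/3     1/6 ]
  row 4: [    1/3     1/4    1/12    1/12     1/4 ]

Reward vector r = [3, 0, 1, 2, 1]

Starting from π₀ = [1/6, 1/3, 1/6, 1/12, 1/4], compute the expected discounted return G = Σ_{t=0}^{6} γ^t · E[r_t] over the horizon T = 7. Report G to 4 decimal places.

t=0: π = [0.1667, 0.3333, 0.1667, 0.0833, 0.2500], E[r] = 1.0833, γ^t·E[r] = 1.083333, running G = 1.083333
t=1: π = [0.2431, 0.2292, 0.1667, 0.1458, 0.2153], E[r] = 1.4028, γ^t·E[r] = 1.262500, running G = 2.345833
t=2: π = [0.2361, 0.2326, 0.1661, 0.1528, 0.2124], E[r] = 1.3924, γ^t·E[r] = 1.127813, running G = 3.473646
t=3: π = [0.2342, 0.2317, 0.1672, 0.1548, 0.2120], E[r] = 1.3915, γ^t·E[r] = 1.014398, running G = 4.488044
t=4: π = [0.2335, 0.2317, 0.1673, 0.1553, 0.2122], E[r] = 1.3906, γ^t·E[r] = 0.912363, running G = 5.400407
t=5: π = [0.2334, 0.2317, 0.1673, 0.1554, 0.2122], E[r] = 1.3905, γ^t·E[r] = 0.821070, running G = 6.221477
t=6: π = [0.2334, 0.2317, 0.1673, 0.1554, 0.2122], E[r] = 1.3905, γ^t·E[r] = 0.738944, running G = 6.960421

G = 6.9604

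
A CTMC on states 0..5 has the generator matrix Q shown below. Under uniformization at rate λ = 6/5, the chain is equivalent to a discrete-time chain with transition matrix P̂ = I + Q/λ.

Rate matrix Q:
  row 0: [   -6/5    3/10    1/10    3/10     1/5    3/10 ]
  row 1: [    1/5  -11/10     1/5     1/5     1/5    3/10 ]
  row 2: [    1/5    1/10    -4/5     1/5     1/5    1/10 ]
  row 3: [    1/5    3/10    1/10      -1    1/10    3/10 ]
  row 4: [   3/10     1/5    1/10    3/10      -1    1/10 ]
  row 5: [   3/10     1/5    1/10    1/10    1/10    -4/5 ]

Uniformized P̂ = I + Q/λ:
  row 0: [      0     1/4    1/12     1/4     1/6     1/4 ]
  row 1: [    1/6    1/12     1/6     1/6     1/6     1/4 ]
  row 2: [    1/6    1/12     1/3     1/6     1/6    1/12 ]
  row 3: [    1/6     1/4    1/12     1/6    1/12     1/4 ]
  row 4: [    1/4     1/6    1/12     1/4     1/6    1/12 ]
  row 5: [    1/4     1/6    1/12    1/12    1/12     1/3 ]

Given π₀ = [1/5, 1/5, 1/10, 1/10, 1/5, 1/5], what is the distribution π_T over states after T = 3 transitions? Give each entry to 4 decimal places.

π = [0.1683, 0.1703, 0.1297, 0.1732, 0.1335, 0.2250]

t=0: π = [0.2000, 0.2000, 0.1000, 0.1000, 0.2000, 0.2000]
t=1: π = [0.1667, 0.1667, 0.1250, 0.1833, 0.1417, 0.2167]
t=2: π = [0.1688, 0.1715, 0.1285, 0.1743, 0.1333, 0.2236]
t=3: π = [0.1683, 0.1703, 0.1297, 0.1732, 0.1335, 0.2250]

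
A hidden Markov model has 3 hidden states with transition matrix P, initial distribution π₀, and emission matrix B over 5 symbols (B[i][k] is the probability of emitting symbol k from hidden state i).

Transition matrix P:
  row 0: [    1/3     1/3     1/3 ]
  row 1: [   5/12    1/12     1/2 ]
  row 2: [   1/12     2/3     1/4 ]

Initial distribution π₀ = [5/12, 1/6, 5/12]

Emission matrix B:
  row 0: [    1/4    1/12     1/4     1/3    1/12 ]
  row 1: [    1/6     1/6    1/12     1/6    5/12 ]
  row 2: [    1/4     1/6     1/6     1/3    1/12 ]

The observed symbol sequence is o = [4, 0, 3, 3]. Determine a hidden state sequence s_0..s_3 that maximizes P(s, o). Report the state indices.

path = [1, 2, 1, 2]

t=0: δ = [3.472e-02, 6.944e-02, 3.472e-02]  (obs o_0=4)
t=1: δ = [7.234e-03, 3.858e-03, 8.681e-03]  ψ = [1, 2, 1]  (obs o_1=0)
t=2: δ = [8.038e-04, 9.645e-04, 8.038e-04]  ψ = [0, 2, 0]  (obs o_2=3)
t=3: δ = [1.340e-04, 8.931e-05, 1.608e-04]  ψ = [1, 2, 1]  (obs o_3=3)
backtrack: best end state = 2; path = [1, 2, 1, 2]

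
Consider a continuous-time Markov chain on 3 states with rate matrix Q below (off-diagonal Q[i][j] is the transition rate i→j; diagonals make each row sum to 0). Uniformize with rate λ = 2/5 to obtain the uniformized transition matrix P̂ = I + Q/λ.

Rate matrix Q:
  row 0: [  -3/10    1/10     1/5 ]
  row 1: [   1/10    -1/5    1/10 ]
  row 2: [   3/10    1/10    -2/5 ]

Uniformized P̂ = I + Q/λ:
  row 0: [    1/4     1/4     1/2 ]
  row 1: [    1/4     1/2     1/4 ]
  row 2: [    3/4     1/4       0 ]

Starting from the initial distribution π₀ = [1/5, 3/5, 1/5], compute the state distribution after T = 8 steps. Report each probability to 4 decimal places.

t=0: π = [0.2000, 0.6000, 0.2000]
t=1: π = [0.3500, 0.4000, 0.2500]
t=2: π = [0.3750, 0.3500, 0.2750]
t=3: π = [0.3875, 0.3375, 0.2750]
t=4: π = [0.3875, 0.3344, 0.2781]
t=5: π = [0.3891, 0.3336, 0.2773]
t=6: π = [0.3887, 0.3334, 0.2779]
t=7: π = [0.3890, 0.3333, 0.2777]
t=8: π = [0.3888, 0.3333, 0.2778]

π = [0.3888, 0.3333, 0.2778]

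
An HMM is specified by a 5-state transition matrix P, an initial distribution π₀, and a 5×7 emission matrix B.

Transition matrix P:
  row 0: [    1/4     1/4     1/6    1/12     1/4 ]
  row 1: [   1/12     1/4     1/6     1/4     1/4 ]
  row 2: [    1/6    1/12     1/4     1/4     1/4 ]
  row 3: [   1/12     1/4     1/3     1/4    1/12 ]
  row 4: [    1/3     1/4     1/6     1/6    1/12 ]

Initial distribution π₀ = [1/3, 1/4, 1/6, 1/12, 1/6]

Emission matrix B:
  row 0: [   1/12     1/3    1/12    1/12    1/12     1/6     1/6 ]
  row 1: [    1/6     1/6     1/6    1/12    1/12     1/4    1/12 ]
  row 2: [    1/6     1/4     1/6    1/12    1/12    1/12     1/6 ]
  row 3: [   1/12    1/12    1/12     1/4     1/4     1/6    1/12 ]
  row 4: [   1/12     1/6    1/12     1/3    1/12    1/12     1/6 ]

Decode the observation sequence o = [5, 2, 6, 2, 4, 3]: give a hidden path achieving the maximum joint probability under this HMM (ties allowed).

t=0: δ = [5.556e-02, 6.250e-02, 1.389e-02, 1.389e-02, 1.389e-02]  (obs o_0=5)
t=1: δ = [1.157e-03, 2.604e-03, 1.736e-03, 1.302e-03, 1.302e-03]  ψ = [0, 1, 1, 1, 1]  (obs o_1=2)
t=2: δ = [7.234e-05, 5.425e-05, 7.234e-05, 5.425e-05, 1.085e-04]  ψ = [4, 1, 1, 1, 1]  (obs o_2=6)
t=3: δ = [3.014e-06, 4.521e-06, 3.014e-06, 1.507e-06, 1.507e-06]  ψ = [4, 4, 2, 2, 0]  (obs o_3=2)
t=4: δ = [6.279e-08, 9.419e-08, 6.279e-08, 2.826e-07, 9.419e-08]  ψ = [0, 1, 1, 1, 1]  (obs o_4=4)
t=5: δ = [2.616e-09, 5.887e-09, 7.849e-09, 1.766e-08, 7.849e-09]  ψ = [4, 3, 3, 3, 1]  (obs o_5=3)
backtrack: best end state = 3; path = [1, 1, 4, 1, 3, 3]

path = [1, 1, 4, 1, 3, 3]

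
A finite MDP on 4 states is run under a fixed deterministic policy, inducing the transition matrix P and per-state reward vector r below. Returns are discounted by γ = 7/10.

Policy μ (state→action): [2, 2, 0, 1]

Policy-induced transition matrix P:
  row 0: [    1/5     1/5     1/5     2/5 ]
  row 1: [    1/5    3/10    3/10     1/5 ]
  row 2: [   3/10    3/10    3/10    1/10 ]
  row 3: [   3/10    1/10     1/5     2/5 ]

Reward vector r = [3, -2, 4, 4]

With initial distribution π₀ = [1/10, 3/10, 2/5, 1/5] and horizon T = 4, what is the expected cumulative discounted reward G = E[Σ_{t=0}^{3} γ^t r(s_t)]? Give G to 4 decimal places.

G = 5.6599

t=0: π = [0.1000, 0.3000, 0.4000, 0.2000], E[r] = 2.1000, γ^t·E[r] = 2.100000, running G = 2.100000
t=1: π = [0.2600, 0.2500, 0.2700, 0.2200], E[r] = 2.2400, γ^t·E[r] = 1.568000, running G = 3.668000
t=2: π = [0.2490, 0.2300, 0.2520, 0.2690], E[r] = 2.3710, γ^t·E[r] = 1.161790, running G = 4.829790
t=3: π = [0.2521, 0.2213, 0.2482, 0.2784], E[r] = 2.4201, γ^t·E[r] = 0.830094, running G = 5.659884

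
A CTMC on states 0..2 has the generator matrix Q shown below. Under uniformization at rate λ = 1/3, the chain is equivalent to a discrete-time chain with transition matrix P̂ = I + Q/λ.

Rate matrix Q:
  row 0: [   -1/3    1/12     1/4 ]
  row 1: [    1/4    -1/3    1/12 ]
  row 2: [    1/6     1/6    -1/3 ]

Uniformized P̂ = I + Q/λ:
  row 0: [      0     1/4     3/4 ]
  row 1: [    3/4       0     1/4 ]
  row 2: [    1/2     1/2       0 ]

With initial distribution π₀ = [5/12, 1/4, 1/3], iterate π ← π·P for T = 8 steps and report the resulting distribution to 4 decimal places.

t=0: π = [0.4167, 0.2500, 0.3333]
t=1: π = [0.3542, 0.2708, 0.3750]
t=2: π = [0.3906, 0.2760, 0.3333]
t=3: π = [0.3737, 0.2643, 0.3620]
t=4: π = [0.3792, 0.2744, 0.3464]
t=5: π = [0.3790, 0.2680, 0.3530]
t=6: π = [0.3775, 0.2713, 0.3512]
t=7: π = [0.3791, 0.2700, 0.3509]
t=8: π = [0.3780, 0.2702, 0.3518]

π = [0.3780, 0.2702, 0.3518]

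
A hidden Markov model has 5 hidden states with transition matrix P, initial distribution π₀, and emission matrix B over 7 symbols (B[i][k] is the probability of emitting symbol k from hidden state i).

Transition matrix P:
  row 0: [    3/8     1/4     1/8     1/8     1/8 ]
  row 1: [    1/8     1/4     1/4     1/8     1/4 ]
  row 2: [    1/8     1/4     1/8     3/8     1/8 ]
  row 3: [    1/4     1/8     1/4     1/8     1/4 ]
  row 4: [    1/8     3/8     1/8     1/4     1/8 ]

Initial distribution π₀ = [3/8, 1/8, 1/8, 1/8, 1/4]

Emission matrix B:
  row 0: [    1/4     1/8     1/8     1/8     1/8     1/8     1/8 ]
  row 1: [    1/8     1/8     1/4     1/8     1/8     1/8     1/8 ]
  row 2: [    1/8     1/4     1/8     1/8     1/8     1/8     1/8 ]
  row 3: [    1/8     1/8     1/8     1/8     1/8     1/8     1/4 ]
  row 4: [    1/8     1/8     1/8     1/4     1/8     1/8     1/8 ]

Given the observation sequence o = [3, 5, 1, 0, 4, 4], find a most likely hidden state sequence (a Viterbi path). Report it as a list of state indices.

path = [0, 0, 0, 0, 0, 0]

t=0: δ = [4.688e-02, 1.562e-02, 1.562e-02, 1.562e-02, 6.250e-02]  (obs o_0=3)
t=1: δ = [2.197e-03, 2.930e-03, 9.766e-04, 1.953e-03, 9.766e-04]  ψ = [0, 4, 4, 4, 4]  (obs o_1=5)
t=2: δ = [1.030e-04, 9.155e-05, 1.831e-04, 4.578e-05, 9.155e-05]  ψ = [0, 1, 1, 1, 1]  (obs o_2=1)
t=3: δ = [9.656e-06, 5.722e-06, 2.861e-06, 8.583e-06, 2.861e-06]  ψ = [0, 2, 1, 2, 1]  (obs o_3=0)
t=4: δ = [4.526e-07, 3.017e-07, 2.682e-07, 1.509e-07, 2.682e-07]  ψ = [0, 0, 3, 0, 3]  (obs o_4=4)
t=5: δ = [2.122e-08, 1.414e-08, 9.430e-09, 1.257e-08, 9.430e-09]  ψ = [0, 0, 1, 2, 1]  (obs o_5=4)
backtrack: best end state = 0; path = [0, 0, 0, 0, 0, 0]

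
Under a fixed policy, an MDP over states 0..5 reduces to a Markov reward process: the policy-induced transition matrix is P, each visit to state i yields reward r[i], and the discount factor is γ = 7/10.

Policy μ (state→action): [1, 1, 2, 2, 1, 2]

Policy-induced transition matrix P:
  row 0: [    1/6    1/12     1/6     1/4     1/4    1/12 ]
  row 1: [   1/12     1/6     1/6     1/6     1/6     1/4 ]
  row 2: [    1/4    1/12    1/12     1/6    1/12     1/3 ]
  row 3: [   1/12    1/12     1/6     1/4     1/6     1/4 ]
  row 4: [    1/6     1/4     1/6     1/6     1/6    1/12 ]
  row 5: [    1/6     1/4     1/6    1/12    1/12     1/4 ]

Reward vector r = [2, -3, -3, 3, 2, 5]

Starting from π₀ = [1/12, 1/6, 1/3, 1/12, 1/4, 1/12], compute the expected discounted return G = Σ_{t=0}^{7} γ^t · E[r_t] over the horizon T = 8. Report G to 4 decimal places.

G = 2.6135

t=0: π = [0.0833, 0.1667, 0.3333, 0.0833, 0.2500, 0.0833], E[r] = -0.1667, γ^t·E[r] = -0.166667, running G = -0.166667
t=1: π = [0.1736, 0.1528, 0.1389, 0.1736, 0.1389, 0.2222], E[r] = 1.3819, γ^t·E[r] = 0.967361, running G = 0.800694
t=2: π = [0.1510, 0.1563, 0.1551, 0.1771, 0.1510, 0.2095], E[r] = 1.2488, γ^t·E[r] = 0.611933, running G = 1.412627
t=3: π = [0.1518, 0.1564, 0.1537, 0.1766, 0.1489, 0.2126], E[r] = 1.2634, γ^t·E[r] = 0.433332, running G = 1.845959
t=4: π = [0.1517, 0.1566, 0.1539, 0.1763, 0.1488, 0.2127], E[r] = 1.2621, γ^t·E[r] = 0.303025, running G = 2.148984
t=5: π = [0.1517, 0.1566, 0.1538, 0.1763, 0.1488, 0.2127], E[r] = 1.2621, γ^t·E[r] = 0.212120, running G = 2.361104
t=6: π = [0.1517, 0.1566, 0.1538, 0.1763, 0.1488, 0.2127], E[r] = 1.2621, γ^t·E[r] = 0.148481, running G = 2.509585
t=7: π = [0.1517, 0.1566, 0.1538, 0.1763, 0.1488, 0.2127], E[r] = 1.2621, γ^t·E[r] = 0.103937, running G = 2.613522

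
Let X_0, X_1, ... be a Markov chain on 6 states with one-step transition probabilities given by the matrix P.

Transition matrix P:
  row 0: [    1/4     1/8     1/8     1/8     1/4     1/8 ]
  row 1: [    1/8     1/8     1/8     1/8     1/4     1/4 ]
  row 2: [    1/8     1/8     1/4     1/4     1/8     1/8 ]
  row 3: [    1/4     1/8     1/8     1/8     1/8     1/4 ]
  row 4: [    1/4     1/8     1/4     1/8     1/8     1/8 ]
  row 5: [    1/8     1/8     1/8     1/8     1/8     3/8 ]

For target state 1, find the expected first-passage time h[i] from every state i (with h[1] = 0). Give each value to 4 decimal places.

h = [8.0000, 0.0000, 8.0000, 8.0000, 8.0000, 8.0000]

First-step conditioning: h[1] = 0; for i ≠ 1, h[i] = 1 + Σ_k P[i][k]·h[k].
  h[0] = 1 + 1/4·h[0] + 1/8·h[2] + 1/8·h[3] + 1/4·h[4] + 1/8·h[5]
  h[2] = 1 + 1/8·h[0] + 1/4·h[2] + 1/4·h[3] + 1/8·h[4] + 1/8·h[5]
  h[3] = 1 + 1/4·h[0] + 1/8·h[2] + 1/8·h[3] + 1/8·h[4] + 1/4·h[5]
  h[4] = 1 + 1/4·h[0] + 1/4·h[2] + 1/8·h[3] + 1/8·h[4] + 1/8·h[5]
  h[5] = 1 + 1/8·h[0] + 1/8·h[2] + 1/8·h[3] + 1/8·h[4] + 3/8·h[5]
Solving the 5×5 linear system over states ≠ 1 gives exactly h = [8, 0, 8, 8, 8, 8] (h[1] = 0 is the target).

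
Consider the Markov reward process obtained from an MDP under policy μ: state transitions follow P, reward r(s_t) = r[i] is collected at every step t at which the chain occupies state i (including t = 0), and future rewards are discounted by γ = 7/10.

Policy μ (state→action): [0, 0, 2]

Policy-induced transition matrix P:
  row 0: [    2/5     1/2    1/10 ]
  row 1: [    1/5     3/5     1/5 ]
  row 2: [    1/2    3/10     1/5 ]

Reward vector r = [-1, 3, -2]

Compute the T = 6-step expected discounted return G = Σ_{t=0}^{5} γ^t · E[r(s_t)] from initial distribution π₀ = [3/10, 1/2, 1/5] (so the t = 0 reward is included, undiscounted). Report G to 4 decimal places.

G = 2.5289

t=0: π = [0.3000, 0.5000, 0.2000], E[r] = 0.8000, γ^t·E[r] = 0.800000, running G = 0.800000
t=1: π = [0.3200, 0.5100, 0.1700], E[r] = 0.8700, γ^t·E[r] = 0.609000, running G = 1.409000
t=2: π = [0.3150, 0.5170, 0.1680], E[r] = 0.9000, γ^t·E[r] = 0.441000, running G = 1.850000
t=3: π = [0.3134, 0.5181, 0.1685], E[r] = 0.9039, γ^t·E[r] = 0.310038, running G = 2.160038
t=4: π = [0.3132, 0.5181, 0.1687], E[r] = 0.9038, γ^t·E[r] = 0.216998, running G = 2.377035
t=5: π = [0.3132, 0.5181, 0.1687], E[r] = 0.9036, γ^t·E[r] = 0.151875, running G = 2.528910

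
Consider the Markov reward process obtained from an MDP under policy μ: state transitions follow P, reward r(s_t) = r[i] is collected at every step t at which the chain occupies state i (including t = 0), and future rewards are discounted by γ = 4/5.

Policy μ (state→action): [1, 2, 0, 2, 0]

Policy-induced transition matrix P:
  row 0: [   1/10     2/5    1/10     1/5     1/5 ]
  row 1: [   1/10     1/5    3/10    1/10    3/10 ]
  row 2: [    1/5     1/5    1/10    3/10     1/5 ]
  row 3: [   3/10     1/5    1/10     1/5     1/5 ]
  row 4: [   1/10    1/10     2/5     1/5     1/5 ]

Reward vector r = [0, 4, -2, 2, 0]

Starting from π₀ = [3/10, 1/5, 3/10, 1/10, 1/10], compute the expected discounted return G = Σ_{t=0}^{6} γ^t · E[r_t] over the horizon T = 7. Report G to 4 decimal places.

t=0: π = [0.3000, 0.2000, 0.3000, 0.1000, 0.1000], E[r] = 0.4000, γ^t·E[r] = 0.400000, running G = 0.400000
t=1: π = [0.1500, 0.2500, 0.1700, 0.2100, 0.2200], E[r] = 1.0800, γ^t·E[r] = 0.864000, running G = 1.264000
t=2: π = [0.1590, 0.2080, 0.2160, 0.1920, 0.2250], E[r] = 0.7840, γ^t·E[r] = 0.501760, running G = 1.765760
t=3: π = [0.1600, 0.2093, 0.2091, 0.2008, 0.2208], E[r] = 0.8206, γ^t·E[r] = 0.420147, running G = 2.185907
t=4: π = [0.1611, 0.2099, 0.2081, 0.2000, 0.2209], E[r] = 0.8234, γ^t·E[r] = 0.337281, running G = 2.523188
t=5: π = [0.1608, 0.2101, 0.2083, 0.1998, 0.2210], E[r] = 0.8236, γ^t·E[r] = 0.269875, running G = 2.793064
t=6: π = [0.1608, 0.2101, 0.2083, 0.1998, 0.2210], E[r] = 0.8232, γ^t·E[r] = 0.215806, running G = 3.008869

G = 3.0089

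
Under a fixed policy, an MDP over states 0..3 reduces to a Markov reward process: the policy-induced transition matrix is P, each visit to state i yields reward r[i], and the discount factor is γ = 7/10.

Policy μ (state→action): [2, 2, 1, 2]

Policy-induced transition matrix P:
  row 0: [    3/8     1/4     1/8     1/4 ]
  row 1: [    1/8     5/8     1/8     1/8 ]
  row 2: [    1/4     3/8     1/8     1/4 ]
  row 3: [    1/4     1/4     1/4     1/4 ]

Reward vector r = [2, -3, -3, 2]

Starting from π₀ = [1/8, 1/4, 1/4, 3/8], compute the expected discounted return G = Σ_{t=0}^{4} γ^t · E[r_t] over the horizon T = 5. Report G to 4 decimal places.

t=0: π = [0.1250, 0.2500, 0.2500, 0.3750], E[r] = -0.5000, γ^t·E[r] = -0.500000, running G = -0.500000
t=1: π = [0.2344, 0.3750, 0.1719, 0.2188], E[r] = -0.7344, γ^t·E[r] = -0.514063, running G = -1.014063
t=2: π = [0.2324, 0.4121, 0.1523, 0.2031], E[r] = -0.8223, γ^t·E[r] = -0.402910, running G = -1.416973
t=3: π = [0.2275, 0.4236, 0.1504, 0.1985], E[r] = -0.8699, γ^t·E[r] = -0.298366, running G = -1.715339
t=4: π = [0.2255, 0.4276, 0.1498, 0.1971], E[r] = -0.8873, γ^t·E[r] = -0.213033, running G = -1.928372

G = -1.9284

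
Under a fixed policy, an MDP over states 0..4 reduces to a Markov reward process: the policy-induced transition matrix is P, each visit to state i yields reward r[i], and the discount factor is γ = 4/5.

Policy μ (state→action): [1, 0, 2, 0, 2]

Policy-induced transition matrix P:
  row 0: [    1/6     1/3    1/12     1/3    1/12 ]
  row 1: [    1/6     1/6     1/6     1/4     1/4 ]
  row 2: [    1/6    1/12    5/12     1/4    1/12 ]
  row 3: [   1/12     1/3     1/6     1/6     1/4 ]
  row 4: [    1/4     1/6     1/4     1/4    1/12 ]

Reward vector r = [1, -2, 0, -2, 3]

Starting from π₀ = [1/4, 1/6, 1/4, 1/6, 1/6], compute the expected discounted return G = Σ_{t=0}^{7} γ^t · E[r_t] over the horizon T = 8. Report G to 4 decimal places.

G = -0.8612

t=0: π = [0.2500, 0.1667, 0.2500, 0.1667, 0.1667], E[r] = 0.0833, γ^t·E[r] = 0.083333, running G = 0.083333
t=1: π = [0.1667, 0.2153, 0.2222, 0.2569, 0.1389], E[r] = -0.3611, γ^t·E[r] = -0.288889, running G = -0.205556
t=2: π = [0.1568, 0.2188, 0.2199, 0.2425, 0.1620], E[r] = -0.2795, γ^t·E[r] = -0.178889, running G = -0.384444
t=3: π = [0.1600, 0.2149, 0.2221, 0.2429, 0.1602], E[r] = -0.2749, γ^t·E[r] = -0.140765, running G = -0.525210
t=4: π = [0.1598, 0.2153, 0.2222, 0.2431, 0.1596], E[r] = -0.2781, γ^t·E[r] = -0.113919, running G = -0.639129
t=5: π = [0.1597, 0.2153, 0.2222, 0.2431, 0.1597], E[r] = -0.2778, γ^t·E[r] = -0.091029, running G = -0.730158
t=6: π = [0.1597, 0.2153, 0.2222, 0.2431, 0.1597], E[r] = -0.2778, γ^t·E[r] = -0.072815, running G = -0.802972
t=7: π = [0.1597, 0.2153, 0.2222, 0.2431, 0.1597], E[r] = -0.2778, γ^t·E[r] = -0.058254, running G = -0.861227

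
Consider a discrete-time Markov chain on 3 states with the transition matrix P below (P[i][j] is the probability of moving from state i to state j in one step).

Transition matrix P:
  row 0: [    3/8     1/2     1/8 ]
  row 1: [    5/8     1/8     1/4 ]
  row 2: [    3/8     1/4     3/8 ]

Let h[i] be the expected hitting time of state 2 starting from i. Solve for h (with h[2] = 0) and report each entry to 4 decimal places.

h = [5.8667, 5.3333, 0.0000]

First-step conditioning: h[2] = 0; for i ≠ 2, h[i] = 1 + Σ_k P[i][k]·h[k].
  h[0] = 1 + 3/8·h[0] + 1/2·h[1]
  h[1] = 1 + 5/8·h[0] + 1/8·h[1]
Solving the 2×2 linear system over states ≠ 2 gives exactly h = [88/15, 16/3, 0] (h[2] = 0 is the target).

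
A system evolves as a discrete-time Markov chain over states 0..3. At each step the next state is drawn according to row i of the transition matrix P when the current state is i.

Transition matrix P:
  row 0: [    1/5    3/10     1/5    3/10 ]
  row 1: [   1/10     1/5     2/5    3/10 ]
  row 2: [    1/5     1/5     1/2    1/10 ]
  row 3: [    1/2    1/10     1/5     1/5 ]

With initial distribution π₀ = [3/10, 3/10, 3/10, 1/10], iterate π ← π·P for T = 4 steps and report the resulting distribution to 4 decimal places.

π = [0.2425, 0.2033, 0.3440, 0.2102]

t=0: π = [0.3000, 0.3000, 0.3000, 0.1000]
t=1: π = [0.2000, 0.2200, 0.3500, 0.2300]
t=2: π = [0.2470, 0.1970, 0.3490, 0.2070]
t=3: π = [0.2424, 0.2040, 0.3441, 0.2095]
t=4: π = [0.2425, 0.2033, 0.3440, 0.2102]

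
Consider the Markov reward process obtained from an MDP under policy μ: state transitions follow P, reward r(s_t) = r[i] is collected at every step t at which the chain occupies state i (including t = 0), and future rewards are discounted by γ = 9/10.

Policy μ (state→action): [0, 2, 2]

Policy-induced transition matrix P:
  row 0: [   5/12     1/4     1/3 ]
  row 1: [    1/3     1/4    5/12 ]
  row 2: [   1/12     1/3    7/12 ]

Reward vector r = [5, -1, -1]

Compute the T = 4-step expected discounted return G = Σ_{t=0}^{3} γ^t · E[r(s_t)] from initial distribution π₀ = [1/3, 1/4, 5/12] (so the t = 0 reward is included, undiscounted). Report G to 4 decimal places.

t=0: π = [0.3333, 0.2500, 0.4167], E[r] = 1.0000, γ^t·E[r] = 1.000000, running G = 1.000000
t=1: π = [0.2569, 0.2847, 0.4583], E[r] = 0.5417, γ^t·E[r] = 0.487500, running G = 1.487500
t=2: π = [0.2402, 0.2882, 0.4716], E[r] = 0.4410, γ^t·E[r] = 0.357188, running G = 1.844688
t=3: π = [0.2354, 0.2893, 0.4753], E[r] = 0.4126, γ^t·E[r] = 0.300797, running G = 2.145484

G = 2.1455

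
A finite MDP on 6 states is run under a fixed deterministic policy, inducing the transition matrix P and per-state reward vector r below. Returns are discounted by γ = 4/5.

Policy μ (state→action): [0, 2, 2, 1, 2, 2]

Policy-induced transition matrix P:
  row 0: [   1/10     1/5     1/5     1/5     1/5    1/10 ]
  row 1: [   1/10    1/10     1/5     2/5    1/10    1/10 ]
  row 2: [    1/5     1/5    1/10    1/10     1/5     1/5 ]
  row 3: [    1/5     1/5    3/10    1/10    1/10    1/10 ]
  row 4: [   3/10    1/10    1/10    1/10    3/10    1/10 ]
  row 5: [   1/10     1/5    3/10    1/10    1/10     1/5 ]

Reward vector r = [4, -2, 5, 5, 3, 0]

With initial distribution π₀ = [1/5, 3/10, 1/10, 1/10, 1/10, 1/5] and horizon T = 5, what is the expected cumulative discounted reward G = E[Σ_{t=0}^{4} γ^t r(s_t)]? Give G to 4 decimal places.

t=0: π = [0.2000, 0.3000, 0.1000, 0.1000, 0.1000, 0.2000], E[r] = 1.5000, γ^t·E[r] = 1.500000, running G = 1.500000
t=1: π = [0.1400, 0.1600, 0.2100, 0.2100, 0.1500, 0.1300], E[r] = 2.7900, γ^t·E[r] = 2.232000, running G = 3.732000
t=2: π = [0.1720, 0.1690, 0.1980, 0.1620, 0.1650, 0.1340], E[r] = 2.6450, γ^t·E[r] = 1.692800, running G = 5.424800
t=3: π = [0.1690, 0.1666, 0.1933, 0.1679, 0.1700, 0.1332], E[r] = 2.6588, γ^t·E[r] = 1.361306, running G = 6.786106
t=4: π = [0.1701, 0.1663, 0.1938, 0.1669, 0.1702, 0.1327], E[r] = 2.6618, γ^t·E[r] = 1.090269, running G = 7.876375

G = 7.8764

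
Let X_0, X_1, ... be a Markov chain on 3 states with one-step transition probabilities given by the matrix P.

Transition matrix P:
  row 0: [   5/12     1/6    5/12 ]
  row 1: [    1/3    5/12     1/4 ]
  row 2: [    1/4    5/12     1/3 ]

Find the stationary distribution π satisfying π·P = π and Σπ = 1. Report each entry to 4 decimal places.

π = [0.3333, 0.3333, 0.3333]

Balance equations π_j = Σ_i π_i·P[i][j]:
  π_0 = 5/12·π_0 + 1/3·π_1 + 1/4·π_2
  π_1 = 1/6·π_0 + 5/12·π_1 + 5/12·π_2
  normalize: π_0 + π_1 + π_2 = 1
Solving the linear system gives exactly π = [1/3, 1/3, 1/3].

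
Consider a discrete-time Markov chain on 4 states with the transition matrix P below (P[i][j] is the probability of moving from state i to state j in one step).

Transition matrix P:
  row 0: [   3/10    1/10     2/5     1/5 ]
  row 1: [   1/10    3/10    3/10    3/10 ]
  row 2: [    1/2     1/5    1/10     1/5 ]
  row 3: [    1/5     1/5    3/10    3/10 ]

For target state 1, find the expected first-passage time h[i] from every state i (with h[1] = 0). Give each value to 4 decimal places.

First-step conditioning: h[1] = 0; for i ≠ 1, h[i] = 1 + Σ_k P[i][k]·h[k].
  h[0] = 1 + 3/10·h[0] + 2/5·h[2] + 1/5·h[3]
  h[2] = 1 + 1/2·h[0] + 1/10·h[2] + 1/5·h[3]
  h[3] = 1 + 1/5·h[0] + 3/10·h[2] + 3/10·h[3]
Solving the 3×3 linear system over states ≠ 1 gives exactly h = [390/59, 0, 360/59, 350/59] (h[1] = 0 is the target).

h = [6.6102, 0.0000, 6.1017, 5.9322]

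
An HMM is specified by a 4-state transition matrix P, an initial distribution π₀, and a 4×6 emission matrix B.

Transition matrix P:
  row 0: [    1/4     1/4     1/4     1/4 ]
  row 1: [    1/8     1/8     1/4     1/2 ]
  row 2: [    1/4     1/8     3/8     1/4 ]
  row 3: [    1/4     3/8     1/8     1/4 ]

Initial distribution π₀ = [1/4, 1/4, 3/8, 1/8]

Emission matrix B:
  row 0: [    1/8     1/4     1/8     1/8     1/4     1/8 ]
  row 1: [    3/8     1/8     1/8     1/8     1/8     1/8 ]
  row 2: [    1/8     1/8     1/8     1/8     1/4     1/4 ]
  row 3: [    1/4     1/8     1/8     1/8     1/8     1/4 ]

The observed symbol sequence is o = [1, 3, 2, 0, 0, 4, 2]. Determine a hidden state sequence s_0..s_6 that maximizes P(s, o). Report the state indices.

path = [0, 1, 3, 1, 3, 1, 3]

t=0: δ = [6.250e-02, 3.125e-02, 4.688e-02, 1.562e-02]  (obs o_0=1)
t=1: δ = [1.953e-03, 1.953e-03, 2.197e-03, 1.953e-03]  ψ = [0, 0, 2, 0]  (obs o_1=3)
t=2: δ = [6.866e-05, 9.155e-05, 1.030e-04, 1.221e-04]  ψ = [2, 3, 2, 1]  (obs o_2=2)
t=3: δ = [3.815e-06, 1.717e-05, 4.828e-06, 1.144e-05]  ψ = [3, 3, 2, 1]  (obs o_3=0)
t=4: δ = [3.576e-07, 1.609e-06, 5.364e-07, 2.146e-06]  ψ = [3, 3, 1, 1]  (obs o_4=0)
t=5: δ = [1.341e-07, 1.006e-07, 1.006e-07, 1.006e-07]  ψ = [3, 3, 1, 1]  (obs o_5=4)
t=6: δ = [4.191e-09, 4.715e-09, 4.715e-09, 6.286e-09]  ψ = [0, 3, 2, 1]  (obs o_6=2)
backtrack: best end state = 3; path = [0, 1, 3, 1, 3, 1, 3]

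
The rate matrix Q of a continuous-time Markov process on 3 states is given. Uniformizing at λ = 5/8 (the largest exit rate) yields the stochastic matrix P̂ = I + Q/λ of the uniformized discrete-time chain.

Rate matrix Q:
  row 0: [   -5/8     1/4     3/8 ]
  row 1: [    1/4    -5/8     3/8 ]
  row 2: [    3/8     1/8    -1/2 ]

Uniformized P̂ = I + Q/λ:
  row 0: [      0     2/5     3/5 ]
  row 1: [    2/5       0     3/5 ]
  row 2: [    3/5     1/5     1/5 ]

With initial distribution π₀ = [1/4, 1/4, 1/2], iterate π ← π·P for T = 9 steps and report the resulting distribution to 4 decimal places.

t=0: π = [0.2500, 0.2500, 0.5000]
t=1: π = [0.4000, 0.2000, 0.4000]
t=2: π = [0.3200, 0.2400, 0.4400]
t=3: π = [0.3600, 0.2160, 0.4240]
t=4: π = [0.3408, 0.2288, 0.4304]
t=5: π = [0.3498, 0.2224, 0.4278]
t=6: π = [0.3457, 0.2255, 0.4289]
t=7: π = [0.3475, 0.2240, 0.4285]
t=8: π = [0.3467, 0.2247, 0.4286]
t=9: π = [0.3470, 0.2244, 0.4286]

π = [0.3470, 0.2244, 0.4286]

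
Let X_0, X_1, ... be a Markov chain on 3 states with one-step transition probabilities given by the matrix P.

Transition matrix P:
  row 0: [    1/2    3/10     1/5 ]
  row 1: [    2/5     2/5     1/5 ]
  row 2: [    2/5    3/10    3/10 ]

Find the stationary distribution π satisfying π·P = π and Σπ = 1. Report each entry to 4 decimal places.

π = [0.4444, 0.3333, 0.2222]

Balance equations π_j = Σ_i π_i·P[i][j]:
  π_0 = 1/2·π_0 + 2/5·π_1 + 2/5·π_2
  π_1 = 3/10·π_0 + 2/5·π_1 + 3/10·π_2
  normalize: π_0 + π_1 + π_2 = 1
Solving the linear system gives exactly π = [4/9, 1/3, 2/9].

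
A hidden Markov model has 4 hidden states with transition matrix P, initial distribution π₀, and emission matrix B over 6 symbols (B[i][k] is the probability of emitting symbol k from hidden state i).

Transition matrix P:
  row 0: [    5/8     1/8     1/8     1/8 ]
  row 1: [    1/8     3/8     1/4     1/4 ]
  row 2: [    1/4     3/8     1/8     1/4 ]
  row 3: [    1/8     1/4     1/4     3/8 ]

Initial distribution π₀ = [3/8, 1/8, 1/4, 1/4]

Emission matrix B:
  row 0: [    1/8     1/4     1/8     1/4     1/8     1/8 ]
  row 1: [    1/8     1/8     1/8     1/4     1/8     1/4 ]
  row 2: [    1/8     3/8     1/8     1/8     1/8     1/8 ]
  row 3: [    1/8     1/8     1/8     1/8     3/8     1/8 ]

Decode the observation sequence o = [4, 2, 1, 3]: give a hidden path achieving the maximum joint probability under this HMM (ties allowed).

t=0: δ = [4.688e-02, 1.562e-02, 3.125e-02, 9.375e-02]  (obs o_0=4)
t=1: δ = [3.662e-03, 2.930e-03, 2.930e-03, 4.395e-03]  ψ = [0, 3, 3, 3]  (obs o_1=2)
t=2: δ = [5.722e-04, 1.373e-04, 4.120e-04, 2.060e-04]  ψ = [0, 1, 3, 3]  (obs o_2=1)
t=3: δ = [8.941e-05, 3.862e-05, 8.941e-06, 1.287e-05]  ψ = [0, 2, 0, 2]  (obs o_3=3)
backtrack: best end state = 0; path = [0, 0, 0, 0]

path = [0, 0, 0, 0]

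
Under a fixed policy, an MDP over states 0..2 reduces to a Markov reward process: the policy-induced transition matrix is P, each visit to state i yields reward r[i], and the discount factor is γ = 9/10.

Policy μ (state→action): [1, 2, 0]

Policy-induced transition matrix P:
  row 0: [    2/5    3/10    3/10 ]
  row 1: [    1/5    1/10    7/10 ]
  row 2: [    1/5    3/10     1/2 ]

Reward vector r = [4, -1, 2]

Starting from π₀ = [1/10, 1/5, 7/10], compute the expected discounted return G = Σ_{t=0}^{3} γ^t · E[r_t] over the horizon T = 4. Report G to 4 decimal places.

G = 5.7798

t=0: π = [0.1000, 0.2000, 0.7000], E[r] = 1.6000, γ^t·E[r] = 1.600000, running G = 1.600000
t=1: π = [0.2200, 0.2600, 0.5200], E[r] = 1.6600, γ^t·E[r] = 1.494000, running G = 3.094000
t=2: π = [0.2440, 0.2480, 0.5080], E[r] = 1.7440, γ^t·E[r] = 1.412640, running G = 4.506640
t=3: π = [0.2488, 0.2504, 0.5008], E[r] = 1.7464, γ^t·E[r] = 1.273126, running G = 5.779766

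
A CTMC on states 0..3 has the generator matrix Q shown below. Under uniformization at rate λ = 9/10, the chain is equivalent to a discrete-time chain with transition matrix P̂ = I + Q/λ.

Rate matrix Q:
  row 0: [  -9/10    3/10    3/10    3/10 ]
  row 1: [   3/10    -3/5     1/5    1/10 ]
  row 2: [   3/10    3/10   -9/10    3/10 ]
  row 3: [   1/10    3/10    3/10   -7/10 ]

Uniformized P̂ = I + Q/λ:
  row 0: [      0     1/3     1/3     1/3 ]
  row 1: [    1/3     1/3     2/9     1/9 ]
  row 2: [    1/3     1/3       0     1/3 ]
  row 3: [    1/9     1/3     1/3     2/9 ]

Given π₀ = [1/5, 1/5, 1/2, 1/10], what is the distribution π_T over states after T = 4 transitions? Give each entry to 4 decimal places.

t=0: π = [0.2000, 0.2000, 0.5000, 0.1000]
t=1: π = [0.2444, 0.3333, 0.1444, 0.2778]
t=2: π = [0.1901, 0.3333, 0.2481, 0.2284]
t=3: π = [0.2192, 0.3333, 0.2136, 0.2339]
t=4: π = [0.2083, 0.3333, 0.2251, 0.2333]

π = [0.2083, 0.3333, 0.2251, 0.2333]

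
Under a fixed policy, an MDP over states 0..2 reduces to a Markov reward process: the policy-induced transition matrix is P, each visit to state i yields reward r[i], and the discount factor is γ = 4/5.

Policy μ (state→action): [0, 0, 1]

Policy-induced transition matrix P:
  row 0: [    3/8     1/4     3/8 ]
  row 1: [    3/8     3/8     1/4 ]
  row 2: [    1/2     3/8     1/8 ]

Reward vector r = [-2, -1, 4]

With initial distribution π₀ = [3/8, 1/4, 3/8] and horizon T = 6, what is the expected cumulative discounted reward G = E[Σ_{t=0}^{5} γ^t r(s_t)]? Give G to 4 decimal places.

t=0: π = [0.3750, 0.2500, 0.3750], E[r] = 0.5000, γ^t·E[r] = 0.500000, running G = 0.500000
t=1: π = [0.4219, 0.3281, 0.2500], E[r] = -0.1719, γ^t·E[r] = -0.137500, running G = 0.362500
t=2: π = [0.4063, 0.3223, 0.2715], E[r] = -0.0488, γ^t·E[r] = -0.031250, running G = 0.331250
t=3: π = [0.4089, 0.3242, 0.2668], E[r] = -0.0747, γ^t·E[r] = -0.038250, running G = 0.293000
t=4: π = [0.4084, 0.3239, 0.2678], E[r] = -0.0695, γ^t·E[r] = -0.028488, running G = 0.264513
t=5: π = [0.4085, 0.3240, 0.2676], E[r] = -0.0706, γ^t·E[r] = -0.023134, running G = 0.241379

G = 0.2414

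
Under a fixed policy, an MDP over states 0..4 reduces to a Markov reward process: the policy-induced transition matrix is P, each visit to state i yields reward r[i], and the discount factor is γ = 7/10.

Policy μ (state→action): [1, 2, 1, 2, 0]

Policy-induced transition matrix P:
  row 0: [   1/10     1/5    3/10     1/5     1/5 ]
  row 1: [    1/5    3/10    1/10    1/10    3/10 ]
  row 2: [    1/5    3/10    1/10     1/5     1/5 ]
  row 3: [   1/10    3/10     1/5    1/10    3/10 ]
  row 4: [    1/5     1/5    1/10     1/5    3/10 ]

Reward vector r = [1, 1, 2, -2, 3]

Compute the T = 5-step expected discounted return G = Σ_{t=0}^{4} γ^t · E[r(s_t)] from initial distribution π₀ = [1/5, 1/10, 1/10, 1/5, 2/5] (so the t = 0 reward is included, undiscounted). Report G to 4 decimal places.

t=0: π = [0.2000, 0.1000, 0.1000, 0.2000, 0.4000], E[r] = 1.3000, γ^t·E[r] = 1.300000, running G = 1.300000
t=1: π = [0.1600, 0.2400, 0.1600, 0.1700, 0.2700], E[r] = 1.1900, γ^t·E[r] = 0.833000, running G = 2.133000
t=2: π = [0.1670, 0.2570, 0.1490, 0.1590, 0.2680], E[r] = 1.2080, γ^t·E[r] = 0.591920, running G = 2.724920
t=3: π = [0.1674, 0.2565, 0.1493, 0.1584, 0.2684], E[r] = 1.2109, γ^t·E[r] = 0.415339, running G = 3.140259
t=4: π = [0.1674, 0.2564, 0.1493, 0.1585, 0.2683], E[r] = 1.2105, γ^t·E[r] = 0.290629, running G = 3.430888

G = 3.4309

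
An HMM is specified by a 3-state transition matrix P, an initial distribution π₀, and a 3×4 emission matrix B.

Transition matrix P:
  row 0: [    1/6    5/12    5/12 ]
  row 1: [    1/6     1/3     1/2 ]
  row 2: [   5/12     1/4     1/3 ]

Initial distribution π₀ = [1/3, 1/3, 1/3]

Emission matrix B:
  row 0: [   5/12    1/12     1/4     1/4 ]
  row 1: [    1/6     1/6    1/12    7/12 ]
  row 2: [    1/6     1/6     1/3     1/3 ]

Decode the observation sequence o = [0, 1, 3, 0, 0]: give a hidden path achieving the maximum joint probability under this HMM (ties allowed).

path = [0, 1, 1, 2, 0]

t=0: δ = [1.389e-01, 5.556e-02, 5.556e-02]  (obs o_0=0)
t=1: δ = [1.929e-03, 9.645e-03, 9.645e-03]  ψ = [0, 0, 0]  (obs o_1=1)
t=2: δ = [1.005e-03, 1.875e-03, 1.608e-03]  ψ = [2, 1, 1]  (obs o_2=3)
t=3: δ = [2.791e-04, 1.042e-04, 1.563e-04]  ψ = [2, 1, 1]  (obs o_3=0)
t=4: δ = [2.713e-05, 1.938e-05, 1.938e-05]  ψ = [2, 0, 0]  (obs o_4=0)
backtrack: best end state = 0; path = [0, 1, 1, 2, 0]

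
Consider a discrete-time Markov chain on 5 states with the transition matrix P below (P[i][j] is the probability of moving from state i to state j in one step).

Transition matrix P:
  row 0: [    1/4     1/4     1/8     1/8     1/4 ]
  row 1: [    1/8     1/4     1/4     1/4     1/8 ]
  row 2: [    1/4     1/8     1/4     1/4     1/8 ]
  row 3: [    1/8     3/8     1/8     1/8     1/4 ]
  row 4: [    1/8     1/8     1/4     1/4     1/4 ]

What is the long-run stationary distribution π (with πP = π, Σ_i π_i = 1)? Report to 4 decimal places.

Balance equations π_j = Σ_i π_i·P[i][j]:
  π_0 = 1/4·π_0 + 1/8·π_1 + 1/4·π_2 + 1/8·π_3 + 1/8·π_4
  π_1 = 1/4·π_0 + 1/4·π_1 + 1/8·π_2 + 3/8·π_3 + 1/8·π_4
  π_2 = 1/8·π_0 + 1/4·π_1 + 1/4·π_2 + 1/8·π_3 + 1/4·π_4
  π_3 = 1/8·π_0 + 1/4·π_1 + 1/4·π_2 + 1/8·π_3 + 1/4·π_4
  normalize: π_0 + π_1 + π_2 + π_3 + π_4 = 1
Solving the linear system gives exactly π = [11/64, 101/448, 13/64, 13/64, 11/56].

π = [0.1719, 0.2254, 0.2031, 0.2031, 0.1964]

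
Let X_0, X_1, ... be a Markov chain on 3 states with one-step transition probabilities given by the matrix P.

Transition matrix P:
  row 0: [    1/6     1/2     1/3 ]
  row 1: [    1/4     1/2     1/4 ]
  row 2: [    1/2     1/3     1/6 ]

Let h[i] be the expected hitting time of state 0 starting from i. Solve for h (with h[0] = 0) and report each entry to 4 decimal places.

First-step conditioning: h[0] = 0; for i ≠ 0, h[i] = 1 + Σ_k P[i][k]·h[k].
  h[1] = 1 + 1/2·h[1] + 1/4·h[2]
  h[2] = 1 + 1/3·h[1] + 1/6·h[2]
Solving the 2×2 linear system over states ≠ 0 gives exactly h = [0, 13/4, 5/2] (h[0] = 0 is the target).

h = [0.0000, 3.2500, 2.5000]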